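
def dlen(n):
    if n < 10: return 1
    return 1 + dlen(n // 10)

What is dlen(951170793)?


dlen(951170793) = 1 + dlen(95117079)
dlen(95117079) = 1 + dlen(9511707)
dlen(9511707) = 1 + dlen(951170)
dlen(951170) = 1 + dlen(95117)
dlen(95117) = 1 + dlen(9511)
dlen(9511) = 1 + dlen(951)
dlen(951) = 1 + dlen(95)
dlen(95) = 1 + dlen(9)
dlen(9) = 1  (base case: 9 < 10)
Unwinding: 1 + 1 + 1 + 1 + 1 + 1 + 1 + 1 + 1 = 9

9


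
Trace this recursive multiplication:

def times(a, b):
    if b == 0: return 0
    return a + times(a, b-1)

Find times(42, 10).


times(42, 10) = 42 + times(42, 9)
times(42, 9) = 42 + times(42, 8)
times(42, 8) = 42 + times(42, 7)
times(42, 7) = 42 + times(42, 6)
times(42, 6) = 42 + times(42, 5)
times(42, 5) = 42 + times(42, 4)
times(42, 4) = 42 + times(42, 3)
times(42, 3) = 42 + times(42, 2)
times(42, 2) = 42 + times(42, 1)
times(42, 1) = 42 + times(42, 0)
times(42, 0) = 0  (base case)
Total: 42 + 42 + 42 + 42 + 42 + 42 + 42 + 42 + 42 + 42 + 0 = 420

420


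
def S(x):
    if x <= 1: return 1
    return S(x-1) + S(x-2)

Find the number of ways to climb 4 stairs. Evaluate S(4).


Building up from base cases:
S(0) = 1
S(1) = 1
S(2) = S(1) + S(0) = 1 + 1 = 2
S(3) = S(2) + S(1) = 2 + 1 = 3
S(4) = S(3) + S(2) = 3 + 2 = 5

5


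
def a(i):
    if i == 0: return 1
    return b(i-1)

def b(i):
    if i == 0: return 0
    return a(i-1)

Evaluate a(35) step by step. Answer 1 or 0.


a(35) = b(34)
b(34) = a(33)
a(33) = b(32)
b(32) = a(31)
a(31) = b(30)
b(30) = a(29)
a(29) = b(28)
b(28) = a(27)
a(27) = b(26)
b(26) = a(25)
a(25) = b(24)
b(24) = a(23)
a(23) = b(22)
b(22) = a(21)
a(21) = b(20)
b(20) = a(19)
a(19) = b(18)
b(18) = a(17)
a(17) = b(16)
b(16) = a(15)
a(15) = b(14)
b(14) = a(13)
a(13) = b(12)
b(12) = a(11)
a(11) = b(10)
b(10) = a(9)
a(9) = b(8)
b(8) = a(7)
a(7) = b(6)
b(6) = a(5)
a(5) = b(4)
b(4) = a(3)
a(3) = b(2)
b(2) = a(1)
a(1) = b(0)
b(0) = 0  (base case)
Result: 0

0


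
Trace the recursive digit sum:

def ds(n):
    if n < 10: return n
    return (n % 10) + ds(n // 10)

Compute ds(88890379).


ds(88890379) = 9 + ds(8889037)
ds(8889037) = 7 + ds(888903)
ds(888903) = 3 + ds(88890)
ds(88890) = 0 + ds(8889)
ds(8889) = 9 + ds(888)
ds(888) = 8 + ds(88)
ds(88) = 8 + ds(8)
ds(8) = 8  (base case)
Total: 9 + 7 + 3 + 0 + 9 + 8 + 8 + 8 = 52

52


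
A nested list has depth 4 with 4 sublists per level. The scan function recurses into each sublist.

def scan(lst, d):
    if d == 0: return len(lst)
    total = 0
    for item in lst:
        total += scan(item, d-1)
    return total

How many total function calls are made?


At depth 0 (root): 1 call
At depth 1: each of 1 parents calls scan on 4 children = 4 calls
At depth 2: each of 4 parents calls scan on 4 children = 16 calls
At depth 3: each of 16 parents calls scan on 4 children = 64 calls
At depth 4: each of 64 parents calls scan on 4 children = 256 calls
Total: 1 + 4 + 16 + 64 + 256 = 341

341


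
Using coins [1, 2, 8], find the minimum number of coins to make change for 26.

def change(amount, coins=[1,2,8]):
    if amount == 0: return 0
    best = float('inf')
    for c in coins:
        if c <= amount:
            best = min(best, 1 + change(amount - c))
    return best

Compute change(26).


Building up with DP:
change(0) = 0
change(1) = min(1+change(0)=1+0=1) = 1
change(2) = min(1+change(1)=1+1=2, 1+change(0)=1+0=1) = 1
change(3) = min(1+change(2)=1+1=2, 1+change(1)=1+1=2) = 2
change(4) = min(1+change(3)=1+2=3, 1+change(2)=1+1=2) = 2
change(5) = min(1+change(4)=1+2=3, 1+change(3)=1+2=3) = 3
change(6) = min(1+change(5)=1+3=4, 1+change(4)=1+2=3) = 3
change(7) = min(1+change(6)=1+3=4, 1+change(5)=1+3=4) = 4
change(8) = min(1+change(7)=1+4=5, 1+change(6)=1+3=4, 1+change(0)=1+0=1) = 1
change(9) = min(1+change(8)=1+1=2, 1+change(7)=1+4=5, 1+change(1)=1+1=2) = 2
change(10) = min(1+change(9)=1+2=3, 1+change(8)=1+1=2, 1+change(2)=1+1=2) = 2
change(11) = min(1+change(10)=1+2=3, 1+change(9)=1+2=3, 1+change(3)=1+2=3) = 3
change(12) = min(1+change(11)=1+3=4, 1+change(10)=1+2=3, 1+change(4)=1+2=3) = 3
change(13) = min(1+change(12)=1+3=4, 1+change(11)=1+3=4, 1+change(5)=1+3=4) = 4
change(14) = min(1+change(13)=1+4=5, 1+change(12)=1+3=4, 1+change(6)=1+3=4) = 4
change(15) = min(1+change(14)=1+4=5, 1+change(13)=1+4=5, 1+change(7)=1+4=5) = 5
change(16) = min(1+change(15)=1+5=6, 1+change(14)=1+4=5, 1+change(8)=1+1=2) = 2
change(17) = min(1+change(16)=1+2=3, 1+change(15)=1+5=6, 1+change(9)=1+2=3) = 3
change(18) = min(1+change(17)=1+3=4, 1+change(16)=1+2=3, 1+change(10)=1+2=3) = 3
change(19) = min(1+change(18)=1+3=4, 1+change(17)=1+3=4, 1+change(11)=1+3=4) = 4
change(20) = min(1+change(19)=1+4=5, 1+change(18)=1+3=4, 1+change(12)=1+3=4) = 4
change(21) = min(1+change(20)=1+4=5, 1+change(19)=1+4=5, 1+change(13)=1+4=5) = 5
change(22) = min(1+change(21)=1+5=6, 1+change(20)=1+4=5, 1+change(14)=1+4=5) = 5
change(23) = min(1+change(22)=1+5=6, 1+change(21)=1+5=6, 1+change(15)=1+5=6) = 6
change(24) = min(1+change(23)=1+6=7, 1+change(22)=1+5=6, 1+change(16)=1+2=3) = 3
change(25) = min(1+change(24)=1+3=4, 1+change(23)=1+6=7, 1+change(17)=1+3=4) = 4
change(26) = min(1+change(25)=1+4=5, 1+change(24)=1+3=4, 1+change(18)=1+3=4) = 4

4


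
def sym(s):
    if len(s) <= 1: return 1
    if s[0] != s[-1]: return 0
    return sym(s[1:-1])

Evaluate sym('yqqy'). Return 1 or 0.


sym('yqqy'): s[0]='y' == s[-1]='y' -> check sym('qq')
sym('qq'): s[0]='q' == s[-1]='q' -> check sym('')
sym(''): len <= 1 -> return 1  (base case)
Result: 1 (palindrome)

1


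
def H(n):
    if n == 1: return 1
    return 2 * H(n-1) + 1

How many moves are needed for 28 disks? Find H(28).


H(28) = 2 * H(27) + 1
H(27) = 2 * H(26) + 1
H(26) = 2 * H(25) + 1
H(25) = 2 * H(24) + 1
H(24) = 2 * H(23) + 1
H(23) = 2 * H(22) + 1
H(22) = 2 * H(21) + 1
H(21) = 2 * H(20) + 1
H(20) = 2 * H(19) + 1
H(19) = 2 * H(18) + 1
H(18) = 2 * H(17) + 1
H(17) = 2 * H(16) + 1
H(16) = 2 * H(15) + 1
H(15) = 2 * H(14) + 1
H(14) = 2 * H(13) + 1
H(13) = 2 * H(12) + 1
H(12) = 2 * H(11) + 1
H(11) = 2 * H(10) + 1
H(10) = 2 * H(9) + 1
H(9) = 2 * H(8) + 1
H(8) = 2 * H(7) + 1
H(7) = 2 * H(6) + 1
H(6) = 2 * H(5) + 1
H(5) = 2 * H(4) + 1
H(4) = 2 * H(3) + 1
H(3) = 2 * H(2) + 1
H(2) = 2 * H(1) + 1
H(1) = 1  (base case)
H(2) = 2 * 1 + 1 = 3
H(3) = 2 * 3 + 1 = 7
H(4) = 2 * 7 + 1 = 15
H(5) = 2 * 15 + 1 = 31
H(6) = 2 * 31 + 1 = 63
H(7) = 2 * 63 + 1 = 127
H(8) = 2 * 127 + 1 = 255
H(9) = 2 * 255 + 1 = 511
H(10) = 2 * 511 + 1 = 1023
H(11) = 2 * 1023 + 1 = 2047
H(12) = 2 * 2047 + 1 = 4095
H(13) = 2 * 4095 + 1 = 8191
H(14) = 2 * 8191 + 1 = 16383
H(15) = 2 * 16383 + 1 = 32767
H(16) = 2 * 32767 + 1 = 65535
H(17) = 2 * 65535 + 1 = 131071
H(18) = 2 * 131071 + 1 = 262143
H(19) = 2 * 262143 + 1 = 524287
H(20) = 2 * 524287 + 1 = 1048575
H(21) = 2 * 1048575 + 1 = 2097151
H(22) = 2 * 2097151 + 1 = 4194303
H(23) = 2 * 4194303 + 1 = 8388607
H(24) = 2 * 8388607 + 1 = 16777215
H(25) = 2 * 16777215 + 1 = 33554431
H(26) = 2 * 33554431 + 1 = 67108863
H(27) = 2 * 67108863 + 1 = 134217727
H(28) = 2 * 134217727 + 1 = 268435455

268435455


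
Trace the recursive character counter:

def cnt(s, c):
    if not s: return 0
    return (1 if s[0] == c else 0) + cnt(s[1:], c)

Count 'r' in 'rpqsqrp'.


s[0]='r' == 'r' -> 1
s[0]='p' != 'r' -> 0
s[0]='q' != 'r' -> 0
s[0]='s' != 'r' -> 0
s[0]='q' != 'r' -> 0
s[0]='r' == 'r' -> 1
s[0]='p' != 'r' -> 0
Sum: 1 + 0 + 0 + 0 + 0 + 1 + 0 = 2

2


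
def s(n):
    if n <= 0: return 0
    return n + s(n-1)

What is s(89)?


s(89)
= 89 + 88 + 87 + 86 + 85 + 84 + 83 + 82 + 81 + 80 + 79 + 78 + 77 + 76 + 75 + 74 + 73 + 72 + 71 + 70 + 69 + 68 + 67 + 66 + 65 + 64 + 63 + 62 + 61 + 60 + 59 + 58 + 57 + 56 + 55 + 54 + 53 + 52 + 51 + 50 + 49 + 48 + 47 + 46 + 45 + 44 + 43 + 42 + 41 + 40 + 39 + 38 + 37 + 36 + 35 + 34 + 33 + 32 + 31 + 30 + 29 + 28 + 27 + 26 + 25 + 24 + 23 + 22 + 21 + 20 + 19 + 18 + 17 + 16 + 15 + 14 + 13 + 12 + 11 + 10 + 9 + 8 + 7 + 6 + 5 + 4 + 3 + 2 + 1 + s(0)
= 89 + 88 + 87 + 86 + 85 + 84 + 83 + 82 + 81 + 80 + 79 + 78 + 77 + 76 + 75 + 74 + 73 + 72 + 71 + 70 + 69 + 68 + 67 + 66 + 65 + 64 + 63 + 62 + 61 + 60 + 59 + 58 + 57 + 56 + 55 + 54 + 53 + 52 + 51 + 50 + 49 + 48 + 47 + 46 + 45 + 44 + 43 + 42 + 41 + 40 + 39 + 38 + 37 + 36 + 35 + 34 + 33 + 32 + 31 + 30 + 29 + 28 + 27 + 26 + 25 + 24 + 23 + 22 + 21 + 20 + 19 + 18 + 17 + 16 + 15 + 14 + 13 + 12 + 11 + 10 + 9 + 8 + 7 + 6 + 5 + 4 + 3 + 2 + 1 + 0
= 4005

4005


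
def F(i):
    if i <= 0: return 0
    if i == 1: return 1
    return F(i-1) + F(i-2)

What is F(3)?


Computing F(3) bottom-up:
F(0) = 0
F(1) = 1
F(2) = F(1) + F(0) = 1 + 0 = 1
F(3) = F(2) + F(1) = 1 + 1 = 2

2


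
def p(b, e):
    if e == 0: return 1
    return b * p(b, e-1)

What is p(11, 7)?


p(11, 7)
= 11 * p(11, 6)
= 11 * 11 * p(11, 5)
= 11 * 11 * 11 * p(11, 4)
= 11 * 11 * 11 * 11 * p(11, 3)
= 11 * 11 * 11 * 11 * 11 * p(11, 2)
= 11 * 11 * 11 * 11 * 11 * 11 * p(11, 1)
= 11 * 11 * 11 * 11 * 11 * 11 * 11 * p(11, 0)
= 11 * 11 * 11 * 11 * 11 * 11 * 11 * 1
= 19487171

19487171


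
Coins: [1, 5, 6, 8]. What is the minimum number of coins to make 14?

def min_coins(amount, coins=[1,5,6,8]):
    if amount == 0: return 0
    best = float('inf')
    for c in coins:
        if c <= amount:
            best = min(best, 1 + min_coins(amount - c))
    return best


Building up with DP:
min_coins(0) = 0
min_coins(1) = min(1+min_coins(0)=1+0=1) = 1
min_coins(2) = min(1+min_coins(1)=1+1=2) = 2
min_coins(3) = min(1+min_coins(2)=1+2=3) = 3
min_coins(4) = min(1+min_coins(3)=1+3=4) = 4
min_coins(5) = min(1+min_coins(4)=1+4=5, 1+min_coins(0)=1+0=1) = 1
min_coins(6) = min(1+min_coins(5)=1+1=2, 1+min_coins(1)=1+1=2, 1+min_coins(0)=1+0=1) = 1
min_coins(7) = min(1+min_coins(6)=1+1=2, 1+min_coins(2)=1+2=3, 1+min_coins(1)=1+1=2) = 2
min_coins(8) = min(1+min_coins(7)=1+2=3, 1+min_coins(3)=1+3=4, 1+min_coins(2)=1+2=3, 1+min_coins(0)=1+0=1) = 1
min_coins(9) = min(1+min_coins(8)=1+1=2, 1+min_coins(4)=1+4=5, 1+min_coins(3)=1+3=4, 1+min_coins(1)=1+1=2) = 2
min_coins(10) = min(1+min_coins(9)=1+2=3, 1+min_coins(5)=1+1=2, 1+min_coins(4)=1+4=5, 1+min_coins(2)=1+2=3) = 2
min_coins(11) = min(1+min_coins(10)=1+2=3, 1+min_coins(6)=1+1=2, 1+min_coins(5)=1+1=2, 1+min_coins(3)=1+3=4) = 2
min_coins(12) = min(1+min_coins(11)=1+2=3, 1+min_coins(7)=1+2=3, 1+min_coins(6)=1+1=2, 1+min_coins(4)=1+4=5) = 2
min_coins(13) = min(1+min_coins(12)=1+2=3, 1+min_coins(8)=1+1=2, 1+min_coins(7)=1+2=3, 1+min_coins(5)=1+1=2) = 2
min_coins(14) = min(1+min_coins(13)=1+2=3, 1+min_coins(9)=1+2=3, 1+min_coins(8)=1+1=2, 1+min_coins(6)=1+1=2) = 2

2


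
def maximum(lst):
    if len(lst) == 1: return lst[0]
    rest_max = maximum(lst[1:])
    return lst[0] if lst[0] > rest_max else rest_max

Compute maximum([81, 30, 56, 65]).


maximum([81, 30, 56, 65]): compare 81 with maximum([30, 56, 65])
maximum([30, 56, 65]): compare 30 with maximum([56, 65])
maximum([56, 65]): compare 56 with maximum([65])
maximum([65]) = 65  (base case)
Compare 56 with 65 -> 65
Compare 30 with 65 -> 65
Compare 81 with 65 -> 81

81


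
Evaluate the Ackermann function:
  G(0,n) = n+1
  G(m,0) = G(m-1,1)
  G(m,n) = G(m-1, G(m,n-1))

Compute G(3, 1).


G(3, 1) = G(2, G(3, 0))
  G(3, 0) = G(2, 1)
    G(2, 1) = G(1, G(2, 0))
      G(2, 0) = G(1, 1)
        G(1, 1) = G(0, G(1, 0))
          G(1, 0) = G(0, 1)
          G(0, 1) = 2
          = G(0, 2)
          G(0, 2) = 3
      = G(1, 3)
      G(1, 3) = G(0, G(1, 2))
        G(1, 2) = G(0, G(1, 1))
          G(1, 1) = G(0, G(1, 0))
          G(1, 0) = G(0, 1)
          G(0, 1) = 2
            = G(0, 2)
          G(0, 2) = 3
          = G(0, 3)
          G(0, 3) = 4
        = G(0, 4)
        G(0, 4) = 5
  = G(2, 5)
  G(2, 5) = G(1, G(2, 4))
    G(2, 4) = G(1, G(2, 3))
      G(2, 3) = G(1, G(2, 2))
... (trace truncated)
Result: G(3, 1) = 13

13


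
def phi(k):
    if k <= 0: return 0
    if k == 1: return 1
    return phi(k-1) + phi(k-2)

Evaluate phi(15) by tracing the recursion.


Computing phi(15) bottom-up:
phi(0) = 0
phi(1) = 1
phi(2) = phi(1) + phi(0) = 1 + 0 = 1
phi(3) = phi(2) + phi(1) = 1 + 1 = 2
phi(4) = phi(3) + phi(2) = 2 + 1 = 3
phi(5) = phi(4) + phi(3) = 3 + 2 = 5
phi(6) = phi(5) + phi(4) = 5 + 3 = 8
phi(7) = phi(6) + phi(5) = 8 + 5 = 13
phi(8) = phi(7) + phi(6) = 13 + 8 = 21
phi(9) = phi(8) + phi(7) = 21 + 13 = 34
phi(10) = phi(9) + phi(8) = 34 + 21 = 55
phi(11) = phi(10) + phi(9) = 55 + 34 = 89
phi(12) = phi(11) + phi(10) = 89 + 55 = 144
phi(13) = phi(12) + phi(11) = 144 + 89 = 233
phi(14) = phi(13) + phi(12) = 233 + 144 = 377
phi(15) = phi(14) + phi(13) = 377 + 233 = 610

610


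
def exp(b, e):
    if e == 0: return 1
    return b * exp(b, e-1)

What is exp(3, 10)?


exp(3, 10)
= 3 * exp(3, 9)
= 3 * 3 * exp(3, 8)
= 3 * 3 * 3 * exp(3, 7)
= 3 * 3 * 3 * 3 * exp(3, 6)
= 3 * 3 * 3 * 3 * 3 * exp(3, 5)
= 3 * 3 * 3 * 3 * 3 * 3 * exp(3, 4)
= 3 * 3 * 3 * 3 * 3 * 3 * 3 * exp(3, 3)
= 3 * 3 * 3 * 3 * 3 * 3 * 3 * 3 * exp(3, 2)
= 3 * 3 * 3 * 3 * 3 * 3 * 3 * 3 * 3 * exp(3, 1)
= 3 * 3 * 3 * 3 * 3 * 3 * 3 * 3 * 3 * 3 * exp(3, 0)
= 3 * 3 * 3 * 3 * 3 * 3 * 3 * 3 * 3 * 3 * 1
= 59049

59049


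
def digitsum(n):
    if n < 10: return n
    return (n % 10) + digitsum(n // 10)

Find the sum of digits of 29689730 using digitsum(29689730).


digitsum(29689730) = 0 + digitsum(2968973)
digitsum(2968973) = 3 + digitsum(296897)
digitsum(296897) = 7 + digitsum(29689)
digitsum(29689) = 9 + digitsum(2968)
digitsum(2968) = 8 + digitsum(296)
digitsum(296) = 6 + digitsum(29)
digitsum(29) = 9 + digitsum(2)
digitsum(2) = 2  (base case)
Total: 0 + 3 + 7 + 9 + 8 + 6 + 9 + 2 = 44

44


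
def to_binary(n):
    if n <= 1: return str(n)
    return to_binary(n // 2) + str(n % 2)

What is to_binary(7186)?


to_binary(7186) = to_binary(3593) + '0'
to_binary(3593) = to_binary(1796) + '1'
to_binary(1796) = to_binary(898) + '0'
to_binary(898) = to_binary(449) + '0'
to_binary(449) = to_binary(224) + '1'
to_binary(224) = to_binary(112) + '0'
to_binary(112) = to_binary(56) + '0'
to_binary(56) = to_binary(28) + '0'
to_binary(28) = to_binary(14) + '0'
to_binary(14) = to_binary(7) + '0'
to_binary(7) = to_binary(3) + '1'
to_binary(3) = to_binary(1) + '1'
to_binary(1) = '1'  (base case)
Concatenating: '1' + '1' + '1' + '0' + '0' + '0' + '0' + '0' + '1' + '0' + '0' + '1' + '0' = '1110000010010'

1110000010010


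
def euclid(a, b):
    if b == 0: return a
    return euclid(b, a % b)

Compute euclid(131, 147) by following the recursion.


euclid(131, 147) = euclid(147, 131)
euclid(147, 131) = euclid(131, 16)
euclid(131, 16) = euclid(16, 3)
euclid(16, 3) = euclid(3, 1)
euclid(3, 1) = euclid(1, 0)
euclid(1, 0) = 1  (base case)

1


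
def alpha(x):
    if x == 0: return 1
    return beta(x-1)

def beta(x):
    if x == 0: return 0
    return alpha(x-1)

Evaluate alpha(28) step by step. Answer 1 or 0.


alpha(28) = beta(27)
beta(27) = alpha(26)
alpha(26) = beta(25)
beta(25) = alpha(24)
alpha(24) = beta(23)
beta(23) = alpha(22)
alpha(22) = beta(21)
beta(21) = alpha(20)
alpha(20) = beta(19)
beta(19) = alpha(18)
alpha(18) = beta(17)
beta(17) = alpha(16)
alpha(16) = beta(15)
beta(15) = alpha(14)
alpha(14) = beta(13)
beta(13) = alpha(12)
alpha(12) = beta(11)
beta(11) = alpha(10)
alpha(10) = beta(9)
beta(9) = alpha(8)
alpha(8) = beta(7)
beta(7) = alpha(6)
alpha(6) = beta(5)
beta(5) = alpha(4)
alpha(4) = beta(3)
beta(3) = alpha(2)
alpha(2) = beta(1)
beta(1) = alpha(0)
alpha(0) = 1  (base case)
Result: 1

1


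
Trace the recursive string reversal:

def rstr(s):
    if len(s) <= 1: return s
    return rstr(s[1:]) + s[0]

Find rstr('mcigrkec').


rstr('mcigrkec') = rstr('cigrkec') + 'm'
rstr('cigrkec') = rstr('igrkec') + 'c'
rstr('igrkec') = rstr('grkec') + 'i'
rstr('grkec') = rstr('rkec') + 'g'
rstr('rkec') = rstr('kec') + 'r'
rstr('kec') = rstr('ec') + 'k'
rstr('ec') = rstr('c') + 'e'
rstr('c') = 'c'  (base case)
Concatenating: 'c' + 'e' + 'k' + 'r' + 'g' + 'i' + 'c' + 'm' = 'cekrgicm'

cekrgicm


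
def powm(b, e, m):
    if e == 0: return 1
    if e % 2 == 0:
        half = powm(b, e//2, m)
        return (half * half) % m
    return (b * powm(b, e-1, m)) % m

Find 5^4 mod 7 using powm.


powm(5, 4, 7): e is even, compute powm(5, 2, 7)
  powm(5, 2, 7): e is even, compute powm(5, 1, 7)
    powm(5, 1, 7): e is odd, compute powm(5, 0, 7)
      powm(5, 0, 7) = 1
    (5 * 1) % 7 = 5
  half=5, (5*5) % 7 = 4
half=4, (4*4) % 7 = 2

2


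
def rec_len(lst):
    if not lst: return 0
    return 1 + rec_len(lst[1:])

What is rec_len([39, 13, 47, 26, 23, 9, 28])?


rec_len([39, 13, 47, 26, 23, 9, 28]) = 1 + rec_len([13, 47, 26, 23, 9, 28])
rec_len([13, 47, 26, 23, 9, 28]) = 1 + rec_len([47, 26, 23, 9, 28])
rec_len([47, 26, 23, 9, 28]) = 1 + rec_len([26, 23, 9, 28])
rec_len([26, 23, 9, 28]) = 1 + rec_len([23, 9, 28])
rec_len([23, 9, 28]) = 1 + rec_len([9, 28])
rec_len([9, 28]) = 1 + rec_len([28])
rec_len([28]) = 1 + rec_len([])
rec_len([]) = 0  (base case)
Unwinding: 1 + 1 + 1 + 1 + 1 + 1 + 1 + 0 = 7

7


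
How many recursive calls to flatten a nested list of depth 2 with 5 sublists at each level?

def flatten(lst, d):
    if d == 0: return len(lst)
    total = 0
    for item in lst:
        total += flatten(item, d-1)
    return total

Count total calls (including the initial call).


At depth 0 (root): 1 call
At depth 1: each of 1 parents calls flatten on 5 children = 5 calls
At depth 2: each of 5 parents calls flatten on 5 children = 25 calls
Total: 1 + 5 + 25 = 31

31


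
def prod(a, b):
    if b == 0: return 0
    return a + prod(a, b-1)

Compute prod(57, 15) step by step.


prod(57, 15) = 57 + prod(57, 14)
prod(57, 14) = 57 + prod(57, 13)
prod(57, 13) = 57 + prod(57, 12)
prod(57, 12) = 57 + prod(57, 11)
prod(57, 11) = 57 + prod(57, 10)
prod(57, 10) = 57 + prod(57, 9)
prod(57, 9) = 57 + prod(57, 8)
prod(57, 8) = 57 + prod(57, 7)
prod(57, 7) = 57 + prod(57, 6)
prod(57, 6) = 57 + prod(57, 5)
prod(57, 5) = 57 + prod(57, 4)
prod(57, 4) = 57 + prod(57, 3)
prod(57, 3) = 57 + prod(57, 2)
prod(57, 2) = 57 + prod(57, 1)
prod(57, 1) = 57 + prod(57, 0)
prod(57, 0) = 0  (base case)
Total: 57 + 57 + 57 + 57 + 57 + 57 + 57 + 57 + 57 + 57 + 57 + 57 + 57 + 57 + 57 + 0 = 855

855


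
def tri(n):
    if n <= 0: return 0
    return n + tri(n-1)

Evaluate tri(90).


tri(90)
= 90 + 89 + 88 + 87 + 86 + 85 + 84 + 83 + 82 + 81 + 80 + 79 + 78 + 77 + 76 + 75 + 74 + 73 + 72 + 71 + 70 + 69 + 68 + 67 + 66 + 65 + 64 + 63 + 62 + 61 + 60 + 59 + 58 + 57 + 56 + 55 + 54 + 53 + 52 + 51 + 50 + 49 + 48 + 47 + 46 + 45 + 44 + 43 + 42 + 41 + 40 + 39 + 38 + 37 + 36 + 35 + 34 + 33 + 32 + 31 + 30 + 29 + 28 + 27 + 26 + 25 + 24 + 23 + 22 + 21 + 20 + 19 + 18 + 17 + 16 + 15 + 14 + 13 + 12 + 11 + 10 + 9 + 8 + 7 + 6 + 5 + 4 + 3 + 2 + 1 + tri(0)
= 90 + 89 + 88 + 87 + 86 + 85 + 84 + 83 + 82 + 81 + 80 + 79 + 78 + 77 + 76 + 75 + 74 + 73 + 72 + 71 + 70 + 69 + 68 + 67 + 66 + 65 + 64 + 63 + 62 + 61 + 60 + 59 + 58 + 57 + 56 + 55 + 54 + 53 + 52 + 51 + 50 + 49 + 48 + 47 + 46 + 45 + 44 + 43 + 42 + 41 + 40 + 39 + 38 + 37 + 36 + 35 + 34 + 33 + 32 + 31 + 30 + 29 + 28 + 27 + 26 + 25 + 24 + 23 + 22 + 21 + 20 + 19 + 18 + 17 + 16 + 15 + 14 + 13 + 12 + 11 + 10 + 9 + 8 + 7 + 6 + 5 + 4 + 3 + 2 + 1 + 0
= 4095

4095


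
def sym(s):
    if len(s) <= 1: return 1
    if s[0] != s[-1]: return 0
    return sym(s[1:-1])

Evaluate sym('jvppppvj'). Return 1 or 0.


sym('jvppppvj'): s[0]='j' == s[-1]='j' -> check sym('vppppv')
sym('vppppv'): s[0]='v' == s[-1]='v' -> check sym('pppp')
sym('pppp'): s[0]='p' == s[-1]='p' -> check sym('pp')
sym('pp'): s[0]='p' == s[-1]='p' -> check sym('')
sym(''): len <= 1 -> return 1  (base case)
Result: 1 (palindrome)

1


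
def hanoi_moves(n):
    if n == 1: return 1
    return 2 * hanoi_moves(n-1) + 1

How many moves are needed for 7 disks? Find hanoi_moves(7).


hanoi_moves(7) = 2 * hanoi_moves(6) + 1
hanoi_moves(6) = 2 * hanoi_moves(5) + 1
hanoi_moves(5) = 2 * hanoi_moves(4) + 1
hanoi_moves(4) = 2 * hanoi_moves(3) + 1
hanoi_moves(3) = 2 * hanoi_moves(2) + 1
hanoi_moves(2) = 2 * hanoi_moves(1) + 1
hanoi_moves(1) = 1  (base case)
hanoi_moves(2) = 2 * 1 + 1 = 3
hanoi_moves(3) = 2 * 3 + 1 = 7
hanoi_moves(4) = 2 * 7 + 1 = 15
hanoi_moves(5) = 2 * 15 + 1 = 31
hanoi_moves(6) = 2 * 31 + 1 = 63
hanoi_moves(7) = 2 * 63 + 1 = 127

127


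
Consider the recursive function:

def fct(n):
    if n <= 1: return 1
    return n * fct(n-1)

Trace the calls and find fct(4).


fct(4)
= 4 * fct(3)
= 4 * 3 * fct(2)
= 4 * 3 * 2 * fct(1)
= 4 * 3 * 2 * 1
= 24

24


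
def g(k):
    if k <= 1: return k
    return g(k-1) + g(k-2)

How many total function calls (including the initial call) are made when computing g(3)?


Let C(n) = total calls for g(n)
C(0) = 1, C(1) = 1
C(2) = 1 + C(1) + C(0) = 1 + 1 + 1 = 3
C(3) = 1 + C(2) + C(1) = 1 + 3 + 1 = 5

5


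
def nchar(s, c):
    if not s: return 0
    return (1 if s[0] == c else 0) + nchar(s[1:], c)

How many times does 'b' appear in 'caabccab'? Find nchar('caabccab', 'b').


s[0]='c' != 'b' -> 0
s[0]='a' != 'b' -> 0
s[0]='a' != 'b' -> 0
s[0]='b' == 'b' -> 1
s[0]='c' != 'b' -> 0
s[0]='c' != 'b' -> 0
s[0]='a' != 'b' -> 0
s[0]='b' == 'b' -> 1
Sum: 0 + 0 + 0 + 1 + 0 + 0 + 0 + 1 = 2

2


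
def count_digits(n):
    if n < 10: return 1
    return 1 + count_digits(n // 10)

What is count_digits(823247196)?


count_digits(823247196) = 1 + count_digits(82324719)
count_digits(82324719) = 1 + count_digits(8232471)
count_digits(8232471) = 1 + count_digits(823247)
count_digits(823247) = 1 + count_digits(82324)
count_digits(82324) = 1 + count_digits(8232)
count_digits(8232) = 1 + count_digits(823)
count_digits(823) = 1 + count_digits(82)
count_digits(82) = 1 + count_digits(8)
count_digits(8) = 1  (base case: 8 < 10)
Unwinding: 1 + 1 + 1 + 1 + 1 + 1 + 1 + 1 + 1 = 9

9


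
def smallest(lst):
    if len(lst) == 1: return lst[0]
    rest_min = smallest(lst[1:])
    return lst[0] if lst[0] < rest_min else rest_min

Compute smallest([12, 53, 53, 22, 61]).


smallest([12, 53, 53, 22, 61]): compare 12 with smallest([53, 53, 22, 61])
smallest([53, 53, 22, 61]): compare 53 with smallest([53, 22, 61])
smallest([53, 22, 61]): compare 53 with smallest([22, 61])
smallest([22, 61]): compare 22 with smallest([61])
smallest([61]) = 61  (base case)
Compare 22 with 61 -> 22
Compare 53 with 22 -> 22
Compare 53 with 22 -> 22
Compare 12 with 22 -> 12

12


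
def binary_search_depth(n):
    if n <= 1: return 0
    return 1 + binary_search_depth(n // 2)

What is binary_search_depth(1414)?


1414 / 2 = 707
707 / 2 = 353
353 / 2 = 176
176 / 2 = 88
88 / 2 = 44
44 / 2 = 22
22 / 2 = 11
11 / 2 = 5
5 / 2 = 2
2 / 2 = 1
Reached 1 after 10 halvings

10


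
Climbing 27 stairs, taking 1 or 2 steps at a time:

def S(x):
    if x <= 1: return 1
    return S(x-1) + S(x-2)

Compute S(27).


Building up from base cases:
S(0) = 1
S(1) = 1
S(2) = S(1) + S(0) = 1 + 1 = 2
S(3) = S(2) + S(1) = 2 + 1 = 3
S(4) = S(3) + S(2) = 3 + 2 = 5
S(5) = S(4) + S(3) = 5 + 3 = 8
S(6) = S(5) + S(4) = 8 + 5 = 13
S(7) = S(6) + S(5) = 13 + 8 = 21
S(8) = S(7) + S(6) = 21 + 13 = 34
S(9) = S(8) + S(7) = 34 + 21 = 55
S(10) = S(9) + S(8) = 55 + 34 = 89
S(11) = S(10) + S(9) = 89 + 55 = 144
S(12) = S(11) + S(10) = 144 + 89 = 233
S(13) = S(12) + S(11) = 233 + 144 = 377
S(14) = S(13) + S(12) = 377 + 233 = 610
S(15) = S(14) + S(13) = 610 + 377 = 987
S(16) = S(15) + S(14) = 987 + 610 = 1597
S(17) = S(16) + S(15) = 1597 + 987 = 2584
S(18) = S(17) + S(16) = 2584 + 1597 = 4181
S(19) = S(18) + S(17) = 4181 + 2584 = 6765
S(20) = S(19) + S(18) = 6765 + 4181 = 10946
S(21) = S(20) + S(19) = 10946 + 6765 = 17711
S(22) = S(21) + S(20) = 17711 + 10946 = 28657
S(23) = S(22) + S(21) = 28657 + 17711 = 46368
S(24) = S(23) + S(22) = 46368 + 28657 = 75025
S(25) = S(24) + S(23) = 75025 + 46368 = 121393
S(26) = S(25) + S(24) = 121393 + 75025 = 196418
S(27) = S(26) + S(25) = 196418 + 121393 = 317811

317811


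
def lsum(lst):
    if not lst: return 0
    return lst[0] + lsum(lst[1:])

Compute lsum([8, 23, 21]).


lsum([8, 23, 21]) = 8 + lsum([23, 21])
lsum([23, 21]) = 23 + lsum([21])
lsum([21]) = 21 + lsum([])
lsum([]) = 0  (base case)
Total: 8 + 23 + 21 + 0 = 52

52


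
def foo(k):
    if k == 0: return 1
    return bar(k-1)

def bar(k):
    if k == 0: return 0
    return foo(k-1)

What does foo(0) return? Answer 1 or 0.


foo(0) = 1  (base case)
Result: 1

1


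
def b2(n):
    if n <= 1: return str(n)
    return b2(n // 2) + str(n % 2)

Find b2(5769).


b2(5769) = b2(2884) + '1'
b2(2884) = b2(1442) + '0'
b2(1442) = b2(721) + '0'
b2(721) = b2(360) + '1'
b2(360) = b2(180) + '0'
b2(180) = b2(90) + '0'
b2(90) = b2(45) + '0'
b2(45) = b2(22) + '1'
b2(22) = b2(11) + '0'
b2(11) = b2(5) + '1'
b2(5) = b2(2) + '1'
b2(2) = b2(1) + '0'
b2(1) = '1'  (base case)
Concatenating: '1' + '0' + '1' + '1' + '0' + '1' + '0' + '0' + '0' + '1' + '0' + '0' + '1' = '1011010001001'

1011010001001


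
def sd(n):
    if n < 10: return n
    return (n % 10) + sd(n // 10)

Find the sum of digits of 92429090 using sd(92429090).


sd(92429090) = 0 + sd(9242909)
sd(9242909) = 9 + sd(924290)
sd(924290) = 0 + sd(92429)
sd(92429) = 9 + sd(9242)
sd(9242) = 2 + sd(924)
sd(924) = 4 + sd(92)
sd(92) = 2 + sd(9)
sd(9) = 9  (base case)
Total: 0 + 9 + 0 + 9 + 2 + 4 + 2 + 9 = 35

35


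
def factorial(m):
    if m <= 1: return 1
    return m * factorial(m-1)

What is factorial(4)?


factorial(4)
= 4 * factorial(3)
= 4 * 3 * factorial(2)
= 4 * 3 * 2 * factorial(1)
= 4 * 3 * 2 * 1
= 24

24


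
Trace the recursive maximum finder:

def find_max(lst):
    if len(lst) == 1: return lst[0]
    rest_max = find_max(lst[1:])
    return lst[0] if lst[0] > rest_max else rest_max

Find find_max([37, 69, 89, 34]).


find_max([37, 69, 89, 34]): compare 37 with find_max([69, 89, 34])
find_max([69, 89, 34]): compare 69 with find_max([89, 34])
find_max([89, 34]): compare 89 with find_max([34])
find_max([34]) = 34  (base case)
Compare 89 with 34 -> 89
Compare 69 with 89 -> 89
Compare 37 with 89 -> 89

89


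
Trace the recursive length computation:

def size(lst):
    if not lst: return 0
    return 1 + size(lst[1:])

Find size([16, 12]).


size([16, 12]) = 1 + size([12])
size([12]) = 1 + size([])
size([]) = 0  (base case)
Unwinding: 1 + 1 + 0 = 2

2


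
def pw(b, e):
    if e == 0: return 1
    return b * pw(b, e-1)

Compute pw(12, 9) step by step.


pw(12, 9)
= 12 * pw(12, 8)
= 12 * 12 * pw(12, 7)
= 12 * 12 * 12 * pw(12, 6)
= 12 * 12 * 12 * 12 * pw(12, 5)
= 12 * 12 * 12 * 12 * 12 * pw(12, 4)
= 12 * 12 * 12 * 12 * 12 * 12 * pw(12, 3)
= 12 * 12 * 12 * 12 * 12 * 12 * 12 * pw(12, 2)
= 12 * 12 * 12 * 12 * 12 * 12 * 12 * 12 * pw(12, 1)
= 12 * 12 * 12 * 12 * 12 * 12 * 12 * 12 * 12 * pw(12, 0)
= 12 * 12 * 12 * 12 * 12 * 12 * 12 * 12 * 12 * 1
= 5159780352

5159780352


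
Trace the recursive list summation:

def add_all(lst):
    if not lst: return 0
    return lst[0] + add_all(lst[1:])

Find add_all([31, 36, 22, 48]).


add_all([31, 36, 22, 48]) = 31 + add_all([36, 22, 48])
add_all([36, 22, 48]) = 36 + add_all([22, 48])
add_all([22, 48]) = 22 + add_all([48])
add_all([48]) = 48 + add_all([])
add_all([]) = 0  (base case)
Total: 31 + 36 + 22 + 48 + 0 = 137

137


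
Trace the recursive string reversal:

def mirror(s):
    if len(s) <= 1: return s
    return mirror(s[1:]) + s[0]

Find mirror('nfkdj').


mirror('nfkdj') = mirror('fkdj') + 'n'
mirror('fkdj') = mirror('kdj') + 'f'
mirror('kdj') = mirror('dj') + 'k'
mirror('dj') = mirror('j') + 'd'
mirror('j') = 'j'  (base case)
Concatenating: 'j' + 'd' + 'k' + 'f' + 'n' = 'jdkfn'

jdkfn


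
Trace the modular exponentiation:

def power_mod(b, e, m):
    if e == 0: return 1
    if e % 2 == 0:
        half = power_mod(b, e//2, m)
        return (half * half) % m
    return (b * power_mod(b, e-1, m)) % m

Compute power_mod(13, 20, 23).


power_mod(13, 20, 23): e is even, compute power_mod(13, 10, 23)
  power_mod(13, 10, 23): e is even, compute power_mod(13, 5, 23)
    power_mod(13, 5, 23): e is odd, compute power_mod(13, 4, 23)
      power_mod(13, 4, 23): e is even, compute power_mod(13, 2, 23)
        power_mod(13, 2, 23): e is even, compute power_mod(13, 1, 23)
          power_mod(13, 1, 23): e is odd, compute power_mod(13, 0, 23)
          power_mod(13, 0, 23) = 1
          (13 * 1) % 23 = 13
        half=13, (13*13) % 23 = 8
      half=8, (8*8) % 23 = 18
    (13 * 18) % 23 = 4
  half=4, (4*4) % 23 = 16
half=16, (16*16) % 23 = 3

3


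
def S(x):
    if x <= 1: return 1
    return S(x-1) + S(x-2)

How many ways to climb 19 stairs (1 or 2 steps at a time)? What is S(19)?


Building up from base cases:
S(0) = 1
S(1) = 1
S(2) = S(1) + S(0) = 1 + 1 = 2
S(3) = S(2) + S(1) = 2 + 1 = 3
S(4) = S(3) + S(2) = 3 + 2 = 5
S(5) = S(4) + S(3) = 5 + 3 = 8
S(6) = S(5) + S(4) = 8 + 5 = 13
S(7) = S(6) + S(5) = 13 + 8 = 21
S(8) = S(7) + S(6) = 21 + 13 = 34
S(9) = S(8) + S(7) = 34 + 21 = 55
S(10) = S(9) + S(8) = 55 + 34 = 89
S(11) = S(10) + S(9) = 89 + 55 = 144
S(12) = S(11) + S(10) = 144 + 89 = 233
S(13) = S(12) + S(11) = 233 + 144 = 377
S(14) = S(13) + S(12) = 377 + 233 = 610
S(15) = S(14) + S(13) = 610 + 377 = 987
S(16) = S(15) + S(14) = 987 + 610 = 1597
S(17) = S(16) + S(15) = 1597 + 987 = 2584
S(18) = S(17) + S(16) = 2584 + 1597 = 4181
S(19) = S(18) + S(17) = 4181 + 2584 = 6765

6765


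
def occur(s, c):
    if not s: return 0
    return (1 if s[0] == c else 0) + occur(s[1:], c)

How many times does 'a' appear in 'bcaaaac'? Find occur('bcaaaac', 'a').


s[0]='b' != 'a' -> 0
s[0]='c' != 'a' -> 0
s[0]='a' == 'a' -> 1
s[0]='a' == 'a' -> 1
s[0]='a' == 'a' -> 1
s[0]='a' == 'a' -> 1
s[0]='c' != 'a' -> 0
Sum: 0 + 0 + 1 + 1 + 1 + 1 + 0 = 4

4


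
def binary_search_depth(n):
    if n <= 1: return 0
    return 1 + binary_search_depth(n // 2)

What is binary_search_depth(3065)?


3065 / 2 = 1532
1532 / 2 = 766
766 / 2 = 383
383 / 2 = 191
191 / 2 = 95
95 / 2 = 47
47 / 2 = 23
23 / 2 = 11
11 / 2 = 5
5 / 2 = 2
2 / 2 = 1
Reached 1 after 11 halvings

11


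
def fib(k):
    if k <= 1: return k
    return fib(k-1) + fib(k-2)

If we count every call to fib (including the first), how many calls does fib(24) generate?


Let C(n) = total calls for fib(n)
C(0) = 1, C(1) = 1
C(2) = 1 + C(1) + C(0) = 1 + 1 + 1 = 3
C(3) = 1 + C(2) + C(1) = 1 + 3 + 1 = 5
C(4) = 1 + C(3) + C(2) = 1 + 5 + 3 = 9
C(5) = 1 + C(4) + C(3) = 1 + 9 + 5 = 15
C(6) = 1 + C(5) + C(4) = 1 + 15 + 9 = 25
C(7) = 1 + C(6) + C(5) = 1 + 25 + 15 = 41
C(8) = 1 + C(7) + C(6) = 1 + 41 + 25 = 67
C(9) = 1 + C(8) + C(7) = 1 + 67 + 41 = 109
C(10) = 1 + C(9) + C(8) = 1 + 109 + 67 = 177
C(11) = 1 + C(10) + C(9) = 1 + 177 + 109 = 287
C(12) = 1 + C(11) + C(10) = 1 + 287 + 177 = 465
C(13) = 1 + C(12) + C(11) = 1 + 465 + 287 = 753
C(14) = 1 + C(13) + C(12) = 1 + 753 + 465 = 1219
C(15) = 1 + C(14) + C(13) = 1 + 1219 + 753 = 1973
C(16) = 1 + C(15) + C(14) = 1 + 1973 + 1219 = 3193
C(17) = 1 + C(16) + C(15) = 1 + 3193 + 1973 = 5167
C(18) = 1 + C(17) + C(16) = 1 + 5167 + 3193 = 8361
C(19) = 1 + C(18) + C(17) = 1 + 8361 + 5167 = 13529
C(20) = 1 + C(19) + C(18) = 1 + 13529 + 8361 = 21891
C(21) = 1 + C(20) + C(19) = 1 + 21891 + 13529 = 35421
C(22) = 1 + C(21) + C(20) = 1 + 35421 + 21891 = 57313
C(23) = 1 + C(22) + C(21) = 1 + 57313 + 35421 = 92735
C(24) = 1 + C(23) + C(22) = 1 + 92735 + 57313 = 150049

150049


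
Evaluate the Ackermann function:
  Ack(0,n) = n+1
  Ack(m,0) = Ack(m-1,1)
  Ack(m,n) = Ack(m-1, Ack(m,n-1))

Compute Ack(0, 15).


Ack(0, 15) = 16
Result: Ack(0, 15) = 16

16


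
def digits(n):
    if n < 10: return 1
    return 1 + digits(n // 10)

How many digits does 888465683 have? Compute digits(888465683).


digits(888465683) = 1 + digits(88846568)
digits(88846568) = 1 + digits(8884656)
digits(8884656) = 1 + digits(888465)
digits(888465) = 1 + digits(88846)
digits(88846) = 1 + digits(8884)
digits(8884) = 1 + digits(888)
digits(888) = 1 + digits(88)
digits(88) = 1 + digits(8)
digits(8) = 1  (base case: 8 < 10)
Unwinding: 1 + 1 + 1 + 1 + 1 + 1 + 1 + 1 + 1 = 9

9


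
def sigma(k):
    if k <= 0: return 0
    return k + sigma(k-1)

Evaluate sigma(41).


sigma(41)
= 41 + 40 + 39 + 38 + 37 + 36 + 35 + 34 + 33 + 32 + 31 + 30 + 29 + 28 + 27 + 26 + 25 + 24 + 23 + 22 + 21 + 20 + 19 + 18 + 17 + 16 + 15 + 14 + 13 + 12 + 11 + 10 + 9 + 8 + 7 + 6 + 5 + 4 + 3 + 2 + 1 + sigma(0)
= 41 + 40 + 39 + 38 + 37 + 36 + 35 + 34 + 33 + 32 + 31 + 30 + 29 + 28 + 27 + 26 + 25 + 24 + 23 + 22 + 21 + 20 + 19 + 18 + 17 + 16 + 15 + 14 + 13 + 12 + 11 + 10 + 9 + 8 + 7 + 6 + 5 + 4 + 3 + 2 + 1 + 0
= 861

861


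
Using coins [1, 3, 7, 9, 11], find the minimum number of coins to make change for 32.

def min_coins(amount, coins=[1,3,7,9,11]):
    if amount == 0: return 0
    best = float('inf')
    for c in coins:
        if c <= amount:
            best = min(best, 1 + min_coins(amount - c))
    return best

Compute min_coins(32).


Building up with DP:
min_coins(0) = 0
min_coins(1) = min(1+min_coins(0)=1+0=1) = 1
min_coins(2) = min(1+min_coins(1)=1+1=2) = 2
min_coins(3) = min(1+min_coins(2)=1+2=3, 1+min_coins(0)=1+0=1) = 1
min_coins(4) = min(1+min_coins(3)=1+1=2, 1+min_coins(1)=1+1=2) = 2
min_coins(5) = min(1+min_coins(4)=1+2=3, 1+min_coins(2)=1+2=3) = 3
min_coins(6) = min(1+min_coins(5)=1+3=4, 1+min_coins(3)=1+1=2) = 2
min_coins(7) = min(1+min_coins(6)=1+2=3, 1+min_coins(4)=1+2=3, 1+min_coins(0)=1+0=1) = 1
min_coins(8) = min(1+min_coins(7)=1+1=2, 1+min_coins(5)=1+3=4, 1+min_coins(1)=1+1=2) = 2
min_coins(9) = min(1+min_coins(8)=1+2=3, 1+min_coins(6)=1+2=3, 1+min_coins(2)=1+2=3, 1+min_coins(0)=1+0=1) = 1
min_coins(10) = min(1+min_coins(9)=1+1=2, 1+min_coins(7)=1+1=2, 1+min_coins(3)=1+1=2, 1+min_coins(1)=1+1=2) = 2
min_coins(11) = min(1+min_coins(10)=1+2=3, 1+min_coins(8)=1+2=3, 1+min_coins(4)=1+2=3, 1+min_coins(2)=1+2=3, 1+min_coins(0)=1+0=1) = 1
min_coins(12) = min(1+min_coins(11)=1+1=2, 1+min_coins(9)=1+1=2, 1+min_coins(5)=1+3=4, 1+min_coins(3)=1+1=2, 1+min_coins(1)=1+1=2) = 2
min_coins(13) = min(1+min_coins(12)=1+2=3, 1+min_coins(10)=1+2=3, 1+min_coins(6)=1+2=3, 1+min_coins(4)=1+2=3, 1+min_coins(2)=1+2=3) = 3
min_coins(14) = min(1+min_coins(13)=1+3=4, 1+min_coins(11)=1+1=2, 1+min_coins(7)=1+1=2, 1+min_coins(5)=1+3=4, 1+min_coins(3)=1+1=2) = 2
min_coins(15) = min(1+min_coins(14)=1+2=3, 1+min_coins(12)=1+2=3, 1+min_coins(8)=1+2=3, 1+min_coins(6)=1+2=3, 1+min_coins(4)=1+2=3) = 3
min_coins(16) = min(1+min_coins(15)=1+3=4, 1+min_coins(13)=1+3=4, 1+min_coins(9)=1+1=2, 1+min_coins(7)=1+1=2, 1+min_coins(5)=1+3=4) = 2
min_coins(17) = min(1+min_coins(16)=1+2=3, 1+min_coins(14)=1+2=3, 1+min_coins(10)=1+2=3, 1+min_coins(8)=1+2=3, 1+min_coins(6)=1+2=3) = 3
min_coins(18) = min(1+min_coins(17)=1+3=4, 1+min_coins(15)=1+3=4, 1+min_coins(11)=1+1=2, 1+min_coins(9)=1+1=2, 1+min_coins(7)=1+1=2) = 2
min_coins(19) = min(1+min_coins(18)=1+2=3, 1+min_coins(16)=1+2=3, 1+min_coins(12)=1+2=3, 1+min_coins(10)=1+2=3, 1+min_coins(8)=1+2=3) = 3
min_coins(20) = min(1+min_coins(19)=1+3=4, 1+min_coins(17)=1+3=4, 1+min_coins(13)=1+3=4, 1+min_coins(11)=1+1=2, 1+min_coins(9)=1+1=2) = 2
min_coins(21) = min(1+min_coins(20)=1+2=3, 1+min_coins(18)=1+2=3, 1+min_coins(14)=1+2=3, 1+min_coins(12)=1+2=3, 1+min_coins(10)=1+2=3) = 3
min_coins(22) = min(1+min_coins(21)=1+3=4, 1+min_coins(19)=1+3=4, 1+min_coins(15)=1+3=4, 1+min_coins(13)=1+3=4, 1+min_coins(11)=1+1=2) = 2
min_coins(23) = min(1+min_coins(22)=1+2=3, 1+min_coins(20)=1+2=3, 1+min_coins(16)=1+2=3, 1+min_coins(14)=1+2=3, 1+min_coins(12)=1+2=3) = 3
min_coins(24) = min(1+min_coins(23)=1+3=4, 1+min_coins(21)=1+3=4, 1+min_coins(17)=1+3=4, 1+min_coins(15)=1+3=4, 1+min_coins(13)=1+3=4) = 4
min_coins(25) = min(1+min_coins(24)=1+4=5, 1+min_coins(22)=1+2=3, 1+min_coins(18)=1+2=3, 1+min_coins(16)=1+2=3, 1+min_coins(14)=1+2=3) = 3
min_coins(26) = min(1+min_coins(25)=1+3=4, 1+min_coins(23)=1+3=4, 1+min_coins(19)=1+3=4, 1+min_coins(17)=1+3=4, 1+min_coins(15)=1+3=4) = 4
min_coins(27) = min(1+min_coins(26)=1+4=5, 1+min_coins(24)=1+4=5, 1+min_coins(20)=1+2=3, 1+min_coins(18)=1+2=3, 1+min_coins(16)=1+2=3) = 3
min_coins(28) = min(1+min_coins(27)=1+3=4, 1+min_coins(25)=1+3=4, 1+min_coins(21)=1+3=4, 1+min_coins(19)=1+3=4, 1+min_coins(17)=1+3=4) = 4
min_coins(29) = min(1+min_coins(28)=1+4=5, 1+min_coins(26)=1+4=5, 1+min_coins(22)=1+2=3, 1+min_coins(20)=1+2=3, 1+min_coins(18)=1+2=3) = 3
min_coins(30) = min(1+min_coins(29)=1+3=4, 1+min_coins(27)=1+3=4, 1+min_coins(23)=1+3=4, 1+min_coins(21)=1+3=4, 1+min_coins(19)=1+3=4) = 4
min_coins(31) = min(1+min_coins(30)=1+4=5, 1+min_coins(28)=1+4=5, 1+min_coins(24)=1+4=5, 1+min_coins(22)=1+2=3, 1+min_coins(20)=1+2=3) = 3
min_coins(32) = min(1+min_coins(31)=1+3=4, 1+min_coins(29)=1+3=4, 1+min_coins(25)=1+3=4, 1+min_coins(23)=1+3=4, 1+min_coins(21)=1+3=4) = 4

4


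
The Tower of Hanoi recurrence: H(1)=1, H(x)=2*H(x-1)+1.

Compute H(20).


H(20) = 2 * H(19) + 1
H(19) = 2 * H(18) + 1
H(18) = 2 * H(17) + 1
H(17) = 2 * H(16) + 1
H(16) = 2 * H(15) + 1
H(15) = 2 * H(14) + 1
H(14) = 2 * H(13) + 1
H(13) = 2 * H(12) + 1
H(12) = 2 * H(11) + 1
H(11) = 2 * H(10) + 1
H(10) = 2 * H(9) + 1
H(9) = 2 * H(8) + 1
H(8) = 2 * H(7) + 1
H(7) = 2 * H(6) + 1
H(6) = 2 * H(5) + 1
H(5) = 2 * H(4) + 1
H(4) = 2 * H(3) + 1
H(3) = 2 * H(2) + 1
H(2) = 2 * H(1) + 1
H(1) = 1  (base case)
H(2) = 2 * 1 + 1 = 3
H(3) = 2 * 3 + 1 = 7
H(4) = 2 * 7 + 1 = 15
H(5) = 2 * 15 + 1 = 31
H(6) = 2 * 31 + 1 = 63
H(7) = 2 * 63 + 1 = 127
H(8) = 2 * 127 + 1 = 255
H(9) = 2 * 255 + 1 = 511
H(10) = 2 * 511 + 1 = 1023
H(11) = 2 * 1023 + 1 = 2047
H(12) = 2 * 2047 + 1 = 4095
H(13) = 2 * 4095 + 1 = 8191
H(14) = 2 * 8191 + 1 = 16383
H(15) = 2 * 16383 + 1 = 32767
H(16) = 2 * 32767 + 1 = 65535
H(17) = 2 * 65535 + 1 = 131071
H(18) = 2 * 131071 + 1 = 262143
H(19) = 2 * 262143 + 1 = 524287
H(20) = 2 * 524287 + 1 = 1048575

1048575


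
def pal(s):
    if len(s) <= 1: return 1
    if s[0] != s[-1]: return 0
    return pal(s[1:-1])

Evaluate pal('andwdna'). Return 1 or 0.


pal('andwdna'): s[0]='a' == s[-1]='a' -> check pal('ndwdn')
pal('ndwdn'): s[0]='n' == s[-1]='n' -> check pal('dwd')
pal('dwd'): s[0]='d' == s[-1]='d' -> check pal('w')
pal('w'): len <= 1 -> return 1  (base case)
Result: 1 (palindrome)

1


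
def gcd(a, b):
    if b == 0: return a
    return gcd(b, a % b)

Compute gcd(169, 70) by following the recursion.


gcd(169, 70) = gcd(70, 29)
gcd(70, 29) = gcd(29, 12)
gcd(29, 12) = gcd(12, 5)
gcd(12, 5) = gcd(5, 2)
gcd(5, 2) = gcd(2, 1)
gcd(2, 1) = gcd(1, 0)
gcd(1, 0) = 1  (base case)

1


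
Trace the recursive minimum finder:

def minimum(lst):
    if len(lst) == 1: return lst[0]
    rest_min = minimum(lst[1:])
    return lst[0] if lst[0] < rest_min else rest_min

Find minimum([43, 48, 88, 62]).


minimum([43, 48, 88, 62]): compare 43 with minimum([48, 88, 62])
minimum([48, 88, 62]): compare 48 with minimum([88, 62])
minimum([88, 62]): compare 88 with minimum([62])
minimum([62]) = 62  (base case)
Compare 88 with 62 -> 62
Compare 48 with 62 -> 48
Compare 43 with 48 -> 43

43


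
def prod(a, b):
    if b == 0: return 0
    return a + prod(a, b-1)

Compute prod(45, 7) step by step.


prod(45, 7) = 45 + prod(45, 6)
prod(45, 6) = 45 + prod(45, 5)
prod(45, 5) = 45 + prod(45, 4)
prod(45, 4) = 45 + prod(45, 3)
prod(45, 3) = 45 + prod(45, 2)
prod(45, 2) = 45 + prod(45, 1)
prod(45, 1) = 45 + prod(45, 0)
prod(45, 0) = 0  (base case)
Total: 45 + 45 + 45 + 45 + 45 + 45 + 45 + 0 = 315

315


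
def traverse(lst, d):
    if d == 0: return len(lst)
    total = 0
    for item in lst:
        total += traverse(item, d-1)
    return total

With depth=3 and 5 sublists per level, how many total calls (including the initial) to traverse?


At depth 0 (root): 1 call
At depth 1: each of 1 parents calls traverse on 5 children = 5 calls
At depth 2: each of 5 parents calls traverse on 5 children = 25 calls
At depth 3: each of 25 parents calls traverse on 5 children = 125 calls
Total: 1 + 5 + 25 + 125 = 156

156


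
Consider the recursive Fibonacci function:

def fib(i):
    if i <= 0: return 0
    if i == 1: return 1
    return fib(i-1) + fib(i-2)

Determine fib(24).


Computing fib(24) bottom-up:
fib(0) = 0
fib(1) = 1
fib(2) = fib(1) + fib(0) = 1 + 0 = 1
fib(3) = fib(2) + fib(1) = 1 + 1 = 2
fib(4) = fib(3) + fib(2) = 2 + 1 = 3
fib(5) = fib(4) + fib(3) = 3 + 2 = 5
fib(6) = fib(5) + fib(4) = 5 + 3 = 8
fib(7) = fib(6) + fib(5) = 8 + 5 = 13
fib(8) = fib(7) + fib(6) = 13 + 8 = 21
fib(9) = fib(8) + fib(7) = 21 + 13 = 34
fib(10) = fib(9) + fib(8) = 34 + 21 = 55
fib(11) = fib(10) + fib(9) = 55 + 34 = 89
fib(12) = fib(11) + fib(10) = 89 + 55 = 144
fib(13) = fib(12) + fib(11) = 144 + 89 = 233
fib(14) = fib(13) + fib(12) = 233 + 144 = 377
fib(15) = fib(14) + fib(13) = 377 + 233 = 610
fib(16) = fib(15) + fib(14) = 610 + 377 = 987
fib(17) = fib(16) + fib(15) = 987 + 610 = 1597
fib(18) = fib(17) + fib(16) = 1597 + 987 = 2584
fib(19) = fib(18) + fib(17) = 2584 + 1597 = 4181
fib(20) = fib(19) + fib(18) = 4181 + 2584 = 6765
fib(21) = fib(20) + fib(19) = 6765 + 4181 = 10946
fib(22) = fib(21) + fib(20) = 10946 + 6765 = 17711
fib(23) = fib(22) + fib(21) = 17711 + 10946 = 28657
fib(24) = fib(23) + fib(22) = 28657 + 17711 = 46368

46368
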